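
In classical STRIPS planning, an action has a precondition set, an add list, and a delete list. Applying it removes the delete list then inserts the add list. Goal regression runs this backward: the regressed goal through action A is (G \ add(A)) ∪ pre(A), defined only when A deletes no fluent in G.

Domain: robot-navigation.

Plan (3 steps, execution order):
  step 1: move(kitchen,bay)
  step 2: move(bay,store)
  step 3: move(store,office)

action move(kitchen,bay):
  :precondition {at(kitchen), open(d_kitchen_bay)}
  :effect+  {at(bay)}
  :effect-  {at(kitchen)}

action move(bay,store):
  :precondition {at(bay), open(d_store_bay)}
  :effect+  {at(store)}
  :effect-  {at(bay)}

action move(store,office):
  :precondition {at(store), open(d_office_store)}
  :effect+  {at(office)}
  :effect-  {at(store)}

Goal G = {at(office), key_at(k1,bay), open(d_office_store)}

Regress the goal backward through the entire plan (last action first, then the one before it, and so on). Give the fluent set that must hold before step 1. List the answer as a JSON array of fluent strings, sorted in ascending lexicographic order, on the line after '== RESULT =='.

Work backward from the goal:
  through step 3 (move(store,office)): drop {at(office)}, keep {key_at(k1,bay), open(d_office_store)}, require {at(store), open(d_office_store)}
    → {at(store), key_at(k1,bay), open(d_office_store)}
  through step 2 (move(bay,store)): drop {at(store)}, keep {key_at(k1,bay), open(d_office_store)}, require {at(bay), open(d_store_bay)}
    → {at(bay), key_at(k1,bay), open(d_office_store), open(d_store_bay)}
  through step 1 (move(kitchen,bay)): drop {at(bay)}, keep {key_at(k1,bay), open(d_office_store), open(d_store_bay)}, require {at(kitchen), open(d_kitchen_bay)}
    → {at(kitchen), key_at(k1,bay), open(d_kitchen_bay), open(d_office_store), open(d_store_bay)}

== RESULT ==
["at(kitchen)", "key_at(k1,bay)", "open(d_kitchen_bay)", "open(d_office_store)", "open(d_store_bay)"]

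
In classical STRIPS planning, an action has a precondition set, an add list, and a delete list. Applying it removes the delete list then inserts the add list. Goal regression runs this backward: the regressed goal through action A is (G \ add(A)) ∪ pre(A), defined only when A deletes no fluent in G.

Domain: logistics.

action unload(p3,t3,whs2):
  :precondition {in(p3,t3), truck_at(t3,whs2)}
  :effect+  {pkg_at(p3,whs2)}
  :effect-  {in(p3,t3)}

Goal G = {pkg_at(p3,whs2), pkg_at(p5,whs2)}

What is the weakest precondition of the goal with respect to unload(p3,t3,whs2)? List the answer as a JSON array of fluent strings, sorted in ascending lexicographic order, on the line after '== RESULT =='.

Regress:
  G ∩ del = {}  (empty — regression defined)
  G \ add = {pkg_at(p3,whs2), pkg_at(p5,whs2)} \ {pkg_at(p3,whs2)} = {pkg_at(p5,whs2)}
  ∪ pre   = {pkg_at(p5,whs2)} ∪ {in(p3,t3), truck_at(t3,whs2)}
          = {in(p3,t3), pkg_at(p5,whs2), truck_at(t3,whs2)}

== RESULT ==
["in(p3,t3)", "pkg_at(p5,whs2)", "truck_at(t3,whs2)"]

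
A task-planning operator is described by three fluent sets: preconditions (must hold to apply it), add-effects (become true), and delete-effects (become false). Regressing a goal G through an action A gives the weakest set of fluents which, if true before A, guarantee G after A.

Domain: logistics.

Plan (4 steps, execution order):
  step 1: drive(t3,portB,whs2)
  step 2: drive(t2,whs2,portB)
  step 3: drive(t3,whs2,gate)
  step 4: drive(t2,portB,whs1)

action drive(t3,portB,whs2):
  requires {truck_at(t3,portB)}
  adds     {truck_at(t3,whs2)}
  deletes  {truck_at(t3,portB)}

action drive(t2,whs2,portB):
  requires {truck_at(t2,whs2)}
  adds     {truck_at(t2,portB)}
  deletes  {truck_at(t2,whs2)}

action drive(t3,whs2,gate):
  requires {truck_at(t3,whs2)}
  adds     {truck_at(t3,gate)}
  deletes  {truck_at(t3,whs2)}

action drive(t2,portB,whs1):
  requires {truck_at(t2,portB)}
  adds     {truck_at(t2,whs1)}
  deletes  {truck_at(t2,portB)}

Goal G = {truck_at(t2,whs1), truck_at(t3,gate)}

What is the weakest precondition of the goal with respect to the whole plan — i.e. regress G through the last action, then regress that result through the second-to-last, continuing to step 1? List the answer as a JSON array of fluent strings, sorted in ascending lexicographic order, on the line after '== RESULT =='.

Regress step by step:
  through step 4 (drive(t2,portB,whs1)): drop {truck_at(t2,whs1)}, keep {truck_at(t3,gate)}, require {truck_at(t2,portB)}
    → {truck_at(t2,portB), truck_at(t3,gate)}
  through step 3 (drive(t3,whs2,gate)): drop {truck_at(t3,gate)}, keep {truck_at(t2,portB)}, require {truck_at(t3,whs2)}
    → {truck_at(t2,portB), truck_at(t3,whs2)}
  through step 2 (drive(t2,whs2,portB)): drop {truck_at(t2,portB)}, keep {truck_at(t3,whs2)}, require {truck_at(t2,whs2)}
    → {truck_at(t2,whs2), truck_at(t3,whs2)}
  through step 1 (drive(t3,portB,whs2)): drop {truck_at(t3,whs2)}, keep {truck_at(t2,whs2)}, require {truck_at(t3,portB)}
    → {truck_at(t2,whs2), truck_at(t3,portB)}

== RESULT ==
["truck_at(t2,whs2)", "truck_at(t3,portB)"]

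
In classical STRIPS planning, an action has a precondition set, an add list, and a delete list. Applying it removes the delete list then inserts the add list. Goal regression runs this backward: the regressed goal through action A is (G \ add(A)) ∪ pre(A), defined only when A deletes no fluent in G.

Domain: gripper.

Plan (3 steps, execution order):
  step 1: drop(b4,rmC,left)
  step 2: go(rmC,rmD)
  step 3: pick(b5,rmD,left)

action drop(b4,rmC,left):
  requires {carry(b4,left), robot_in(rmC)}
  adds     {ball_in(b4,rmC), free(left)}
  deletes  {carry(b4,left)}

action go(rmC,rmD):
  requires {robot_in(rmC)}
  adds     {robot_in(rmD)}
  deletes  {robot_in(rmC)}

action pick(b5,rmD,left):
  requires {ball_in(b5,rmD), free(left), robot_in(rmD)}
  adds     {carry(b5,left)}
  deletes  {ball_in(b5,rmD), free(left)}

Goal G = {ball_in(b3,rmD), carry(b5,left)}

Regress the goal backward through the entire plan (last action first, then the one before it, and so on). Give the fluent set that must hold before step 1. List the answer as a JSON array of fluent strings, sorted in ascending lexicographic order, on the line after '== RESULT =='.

Work backward from the goal:
  through step 3 (pick(b5,rmD,left)): drop {carry(b5,left)}, keep {ball_in(b3,rmD)}, require {ball_in(b5,rmD), free(left), robot_in(rmD)}
    → {ball_in(b3,rmD), ball_in(b5,rmD), free(left), robot_in(rmD)}
  through step 2 (go(rmC,rmD)): drop {robot_in(rmD)}, keep {ball_in(b3,rmD), ball_in(b5,rmD), free(left)}, require {robot_in(rmC)}
    → {ball_in(b3,rmD), ball_in(b5,rmD), free(left), robot_in(rmC)}
  through step 1 (drop(b4,rmC,left)): drop {free(left)}, keep {ball_in(b3,rmD), ball_in(b5,rmD), robot_in(rmC)}, require {carry(b4,left), robot_in(rmC)}
    → {ball_in(b3,rmD), ball_in(b5,rmD), carry(b4,left), robot_in(rmC)}

== RESULT ==
["ball_in(b3,rmD)", "ball_in(b5,rmD)", "carry(b4,left)", "robot_in(rmC)"]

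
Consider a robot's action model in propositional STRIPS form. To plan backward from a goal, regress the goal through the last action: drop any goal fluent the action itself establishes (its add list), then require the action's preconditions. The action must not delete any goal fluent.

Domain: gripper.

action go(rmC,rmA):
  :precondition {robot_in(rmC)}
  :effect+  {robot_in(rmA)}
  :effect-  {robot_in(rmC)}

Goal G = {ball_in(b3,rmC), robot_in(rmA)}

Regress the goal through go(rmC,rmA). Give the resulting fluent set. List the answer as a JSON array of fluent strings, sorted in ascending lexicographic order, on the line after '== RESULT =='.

Compute (G \ add) ∪ pre:
  G ∩ del = {}  (empty — regression defined)
  G \ add = {ball_in(b3,rmC), robot_in(rmA)} \ {robot_in(rmA)} = {ball_in(b3,rmC)}
  ∪ pre   = {ball_in(b3,rmC)} ∪ {robot_in(rmC)}
          = {ball_in(b3,rmC), robot_in(rmC)}

== RESULT ==
["ball_in(b3,rmC)", "robot_in(rmC)"]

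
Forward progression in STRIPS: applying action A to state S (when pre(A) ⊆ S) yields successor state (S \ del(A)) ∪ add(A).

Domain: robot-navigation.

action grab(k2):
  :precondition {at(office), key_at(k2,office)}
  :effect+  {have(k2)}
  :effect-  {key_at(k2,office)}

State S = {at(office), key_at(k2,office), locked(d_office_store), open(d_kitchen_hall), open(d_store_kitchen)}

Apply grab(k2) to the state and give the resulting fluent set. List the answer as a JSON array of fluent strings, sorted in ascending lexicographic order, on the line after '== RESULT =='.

Compute (S \ del) ∪ add:
  pre ⊆ S: {at(office), key_at(k2,office)} ⊆ S  — applicable
  S \ del = {at(office), locked(d_office_store), open(d_kitchen_hall), open(d_store_kitchen)}
  ∪ add   = {at(office), have(k2), locked(d_office_store), open(d_kitchen_hall), open(d_store_kitchen)}

== RESULT ==
["at(office)", "have(k2)", "locked(d_office_store)", "open(d_kitchen_hall)", "open(d_store_kitchen)"]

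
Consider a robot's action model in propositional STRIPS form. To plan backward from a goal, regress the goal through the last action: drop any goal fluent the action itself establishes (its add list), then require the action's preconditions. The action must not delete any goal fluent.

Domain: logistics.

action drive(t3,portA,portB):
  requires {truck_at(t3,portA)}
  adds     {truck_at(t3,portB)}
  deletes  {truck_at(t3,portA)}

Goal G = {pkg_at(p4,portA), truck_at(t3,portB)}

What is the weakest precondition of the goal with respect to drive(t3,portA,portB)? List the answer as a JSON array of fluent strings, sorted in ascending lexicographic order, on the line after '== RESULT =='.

Regress:
  G ∩ del = {}  (empty — regression defined)
  G \ add = {pkg_at(p4,portA), truck_at(t3,portB)} \ {truck_at(t3,portB)} = {pkg_at(p4,portA)}
  ∪ pre   = {pkg_at(p4,portA)} ∪ {truck_at(t3,portA)}
          = {pkg_at(p4,portA), truck_at(t3,portA)}

== RESULT ==
["pkg_at(p4,portA)", "truck_at(t3,portA)"]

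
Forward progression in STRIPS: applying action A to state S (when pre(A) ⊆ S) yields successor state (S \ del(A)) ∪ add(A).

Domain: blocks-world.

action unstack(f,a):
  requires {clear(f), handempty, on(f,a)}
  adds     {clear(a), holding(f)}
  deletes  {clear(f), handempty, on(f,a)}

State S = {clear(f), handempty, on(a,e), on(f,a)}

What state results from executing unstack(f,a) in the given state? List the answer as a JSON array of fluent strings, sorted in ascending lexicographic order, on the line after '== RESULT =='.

Progress:
  pre ⊆ S: {clear(f), handempty, on(f,a)} ⊆ S  — applicable
  S \ del = {on(a,e)}
  ∪ add   = {clear(a), holding(f), on(a,e)}

== RESULT ==
["clear(a)", "holding(f)", "on(a,e)"]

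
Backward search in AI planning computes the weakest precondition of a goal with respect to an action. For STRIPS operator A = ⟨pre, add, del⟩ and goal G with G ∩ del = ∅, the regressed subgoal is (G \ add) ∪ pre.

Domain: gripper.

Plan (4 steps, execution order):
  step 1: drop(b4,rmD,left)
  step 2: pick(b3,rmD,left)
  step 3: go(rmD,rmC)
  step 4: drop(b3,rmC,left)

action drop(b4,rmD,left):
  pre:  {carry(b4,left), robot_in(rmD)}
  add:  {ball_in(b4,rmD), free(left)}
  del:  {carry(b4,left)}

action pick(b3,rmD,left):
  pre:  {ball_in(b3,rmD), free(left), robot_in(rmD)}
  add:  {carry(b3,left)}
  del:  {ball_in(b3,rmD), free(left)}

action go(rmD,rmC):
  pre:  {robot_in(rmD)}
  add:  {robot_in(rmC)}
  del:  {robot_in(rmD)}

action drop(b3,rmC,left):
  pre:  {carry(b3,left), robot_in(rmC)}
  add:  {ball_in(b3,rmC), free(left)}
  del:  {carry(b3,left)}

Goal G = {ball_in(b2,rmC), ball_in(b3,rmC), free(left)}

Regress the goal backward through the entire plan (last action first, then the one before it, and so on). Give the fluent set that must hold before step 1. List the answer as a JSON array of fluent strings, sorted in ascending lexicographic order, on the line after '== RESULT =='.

Regress step by step:
  through step 4 (drop(b3,rmC,left)): drop {ball_in(b3,rmC), free(left)}, keep {ball_in(b2,rmC)}, require {carry(b3,left), robot_in(rmC)}
    → {ball_in(b2,rmC), carry(b3,left), robot_in(rmC)}
  through step 3 (go(rmD,rmC)): drop {robot_in(rmC)}, keep {ball_in(b2,rmC), carry(b3,left)}, require {robot_in(rmD)}
    → {ball_in(b2,rmC), carry(b3,left), robot_in(rmD)}
  through step 2 (pick(b3,rmD,left)): drop {carry(b3,left)}, keep {ball_in(b2,rmC), robot_in(rmD)}, require {ball_in(b3,rmD), free(left), robot_in(rmD)}
    → {ball_in(b2,rmC), ball_in(b3,rmD), free(left), robot_in(rmD)}
  through step 1 (drop(b4,rmD,left)): drop {free(left)}, keep {ball_in(b2,rmC), ball_in(b3,rmD), robot_in(rmD)}, require {carry(b4,left), robot_in(rmD)}
    → {ball_in(b2,rmC), ball_in(b3,rmD), carry(b4,left), robot_in(rmD)}

== RESULT ==
["ball_in(b2,rmC)", "ball_in(b3,rmD)", "carry(b4,left)", "robot_in(rmD)"]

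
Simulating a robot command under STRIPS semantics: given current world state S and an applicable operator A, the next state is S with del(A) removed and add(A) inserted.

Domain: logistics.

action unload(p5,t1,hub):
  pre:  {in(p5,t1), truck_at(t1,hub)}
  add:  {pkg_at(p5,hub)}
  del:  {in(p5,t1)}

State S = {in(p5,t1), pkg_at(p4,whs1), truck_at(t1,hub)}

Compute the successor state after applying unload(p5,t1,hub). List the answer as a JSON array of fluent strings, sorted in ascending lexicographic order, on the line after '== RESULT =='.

Compute (S \ del) ∪ add:
  pre ⊆ S: {in(p5,t1), truck_at(t1,hub)} ⊆ S  — applicable
  S \ del = {pkg_at(p4,whs1), truck_at(t1,hub)}
  ∪ add   = {pkg_at(p4,whs1), pkg_at(p5,hub), truck_at(t1,hub)}

== RESULT ==
["pkg_at(p4,whs1)", "pkg_at(p5,hub)", "truck_at(t1,hub)"]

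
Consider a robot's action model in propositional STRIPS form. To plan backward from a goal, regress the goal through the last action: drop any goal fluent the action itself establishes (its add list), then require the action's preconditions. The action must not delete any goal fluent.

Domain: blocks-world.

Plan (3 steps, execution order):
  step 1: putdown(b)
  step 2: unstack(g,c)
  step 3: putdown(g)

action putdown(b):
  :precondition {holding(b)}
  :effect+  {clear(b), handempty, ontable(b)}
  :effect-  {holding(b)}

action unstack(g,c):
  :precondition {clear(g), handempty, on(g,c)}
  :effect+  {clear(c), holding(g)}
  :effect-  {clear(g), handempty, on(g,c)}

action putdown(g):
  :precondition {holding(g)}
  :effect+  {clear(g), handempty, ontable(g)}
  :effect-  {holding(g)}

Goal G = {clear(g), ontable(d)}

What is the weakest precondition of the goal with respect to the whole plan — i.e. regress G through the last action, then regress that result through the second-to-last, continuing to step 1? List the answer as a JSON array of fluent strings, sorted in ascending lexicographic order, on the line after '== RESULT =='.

Regress step by step:
  through step 3 (putdown(g)): drop {clear(g)}, keep {ontable(d)}, require {holding(g)}
    → {holding(g), ontable(d)}
  through step 2 (unstack(g,c)): drop {holding(g)}, keep {ontable(d)}, require {clear(g), handempty, on(g,c)}
    → {clear(g), handempty, on(g,c), ontable(d)}
  through step 1 (putdown(b)): drop {handempty}, keep {clear(g), on(g,c), ontable(d)}, require {holding(b)}
    → {clear(g), holding(b), on(g,c), ontable(d)}

== RESULT ==
["clear(g)", "holding(b)", "on(g,c)", "ontable(d)"]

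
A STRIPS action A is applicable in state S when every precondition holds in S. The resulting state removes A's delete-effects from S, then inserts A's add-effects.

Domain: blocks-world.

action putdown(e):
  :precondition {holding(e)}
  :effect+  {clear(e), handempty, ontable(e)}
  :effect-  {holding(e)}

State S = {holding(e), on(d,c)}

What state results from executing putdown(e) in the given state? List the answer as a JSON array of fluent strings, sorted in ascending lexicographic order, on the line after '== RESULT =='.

Compute (S \ del) ∪ add:
  pre ⊆ S: {holding(e)} ⊆ S  — applicable
  S \ del = {on(d,c)}
  ∪ add   = {clear(e), handempty, on(d,c), ontable(e)}

== RESULT ==
["clear(e)", "handempty", "on(d,c)", "ontable(e)"]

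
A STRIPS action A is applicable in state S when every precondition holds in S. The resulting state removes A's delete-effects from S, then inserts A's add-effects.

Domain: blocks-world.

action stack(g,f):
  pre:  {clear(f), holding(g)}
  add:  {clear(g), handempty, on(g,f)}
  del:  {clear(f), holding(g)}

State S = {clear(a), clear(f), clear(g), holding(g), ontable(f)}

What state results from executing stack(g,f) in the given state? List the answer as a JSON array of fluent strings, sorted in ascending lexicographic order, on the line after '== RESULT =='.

Progress:
  pre ⊆ S: {clear(f), holding(g)} ⊆ S  — applicable
  S \ del = {clear(a), clear(g), ontable(f)}
  ∪ add   = {clear(a), clear(g), handempty, on(g,f), ontable(f)}

== RESULT ==
["clear(a)", "clear(g)", "handempty", "on(g,f)", "ontable(f)"]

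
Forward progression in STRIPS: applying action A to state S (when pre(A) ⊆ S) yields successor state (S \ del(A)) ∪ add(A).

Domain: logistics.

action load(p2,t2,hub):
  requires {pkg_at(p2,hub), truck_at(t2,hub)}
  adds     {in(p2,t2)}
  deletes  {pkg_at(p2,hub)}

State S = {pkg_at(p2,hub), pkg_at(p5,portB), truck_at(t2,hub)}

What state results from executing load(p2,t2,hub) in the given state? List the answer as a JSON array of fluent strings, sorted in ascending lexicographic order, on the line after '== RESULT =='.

Progress:
  pre ⊆ S: {pkg_at(p2,hub), truck_at(t2,hub)} ⊆ S  — applicable
  S \ del = {pkg_at(p5,portB), truck_at(t2,hub)}
  ∪ add   = {in(p2,t2), pkg_at(p5,portB), truck_at(t2,hub)}

== RESULT ==
["in(p2,t2)", "pkg_at(p5,portB)", "truck_at(t2,hub)"]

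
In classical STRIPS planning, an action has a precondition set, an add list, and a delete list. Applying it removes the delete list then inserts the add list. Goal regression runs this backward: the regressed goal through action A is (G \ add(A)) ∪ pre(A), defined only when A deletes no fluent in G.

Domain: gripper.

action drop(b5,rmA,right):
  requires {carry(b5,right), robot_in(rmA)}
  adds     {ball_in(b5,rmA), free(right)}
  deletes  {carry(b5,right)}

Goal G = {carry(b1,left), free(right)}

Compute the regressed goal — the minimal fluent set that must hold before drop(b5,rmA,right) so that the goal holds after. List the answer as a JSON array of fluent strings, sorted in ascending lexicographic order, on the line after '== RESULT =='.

Compute (G \ add) ∪ pre:
  G ∩ del = {}  (empty — regression defined)
  G \ add = {carry(b1,left), free(right)} \ {ball_in(b5,rmA), free(right)} = {carry(b1,left)}
  ∪ pre   = {carry(b1,left)} ∪ {carry(b5,right), robot_in(rmA)}
          = {carry(b1,left), carry(b5,right), robot_in(rmA)}

== RESULT ==
["carry(b1,left)", "carry(b5,right)", "robot_in(rmA)"]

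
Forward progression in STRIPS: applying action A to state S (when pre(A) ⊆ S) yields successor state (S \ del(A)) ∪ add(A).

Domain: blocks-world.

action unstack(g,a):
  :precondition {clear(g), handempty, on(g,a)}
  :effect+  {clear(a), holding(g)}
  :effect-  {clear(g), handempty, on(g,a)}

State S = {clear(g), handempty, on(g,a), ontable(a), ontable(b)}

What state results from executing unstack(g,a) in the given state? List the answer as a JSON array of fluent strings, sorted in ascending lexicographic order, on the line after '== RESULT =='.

Compute (S \ del) ∪ add:
  pre ⊆ S: {clear(g), handempty, on(g,a)} ⊆ S  — applicable
  S \ del = {ontable(a), ontable(b)}
  ∪ add   = {clear(a), holding(g), ontable(a), ontable(b)}

== RESULT ==
["clear(a)", "holding(g)", "ontable(a)", "ontable(b)"]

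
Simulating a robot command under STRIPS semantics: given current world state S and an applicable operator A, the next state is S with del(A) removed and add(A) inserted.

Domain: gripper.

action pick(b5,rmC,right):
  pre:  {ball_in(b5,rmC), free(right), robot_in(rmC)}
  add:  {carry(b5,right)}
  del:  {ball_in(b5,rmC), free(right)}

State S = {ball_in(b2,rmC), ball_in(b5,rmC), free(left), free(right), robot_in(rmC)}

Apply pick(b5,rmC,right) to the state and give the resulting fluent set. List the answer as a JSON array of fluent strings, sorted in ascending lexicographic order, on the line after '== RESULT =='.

Compute (S \ del) ∪ add:
  pre ⊆ S: {ball_in(b5,rmC), free(right), robot_in(rmC)} ⊆ S  — applicable
  S \ del = {ball_in(b2,rmC), free(left), robot_in(rmC)}
  ∪ add   = {ball_in(b2,rmC), carry(b5,right), free(left), robot_in(rmC)}

== RESULT ==
["ball_in(b2,rmC)", "carry(b5,right)", "free(left)", "robot_in(rmC)"]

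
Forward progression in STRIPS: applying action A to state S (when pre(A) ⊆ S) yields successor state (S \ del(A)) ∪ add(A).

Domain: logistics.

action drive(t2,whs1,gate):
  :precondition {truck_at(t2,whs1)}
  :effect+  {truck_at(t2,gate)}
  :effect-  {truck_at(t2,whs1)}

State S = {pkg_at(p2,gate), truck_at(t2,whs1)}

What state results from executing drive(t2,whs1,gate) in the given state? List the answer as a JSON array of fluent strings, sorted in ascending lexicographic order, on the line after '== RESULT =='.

Progress:
  pre ⊆ S: {truck_at(t2,whs1)} ⊆ S  — applicable
  S \ del = {pkg_at(p2,gate)}
  ∪ add   = {pkg_at(p2,gate), truck_at(t2,gate)}

== RESULT ==
["pkg_at(p2,gate)", "truck_at(t2,gate)"]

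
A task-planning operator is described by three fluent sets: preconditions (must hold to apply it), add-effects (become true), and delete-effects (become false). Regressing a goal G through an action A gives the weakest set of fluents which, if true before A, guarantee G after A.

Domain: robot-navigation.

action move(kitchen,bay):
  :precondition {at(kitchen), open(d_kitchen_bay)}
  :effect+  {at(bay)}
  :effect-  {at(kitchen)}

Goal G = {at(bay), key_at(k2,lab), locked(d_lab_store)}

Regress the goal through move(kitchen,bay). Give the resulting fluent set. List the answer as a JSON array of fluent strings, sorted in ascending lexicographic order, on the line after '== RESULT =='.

Compute (G \ add) ∪ pre:
  G ∩ del = {}  (empty — regression defined)
  G \ add = {at(bay), key_at(k2,lab), locked(d_lab_store)} \ {at(bay)} = {key_at(k2,lab), locked(d_lab_store)}
  ∪ pre   = {key_at(k2,lab), locked(d_lab_store)} ∪ {at(kitchen), open(d_kitchen_bay)}
          = {at(kitchen), key_at(k2,lab), locked(d_lab_store), open(d_kitchen_bay)}

== RESULT ==
["at(kitchen)", "key_at(k2,lab)", "locked(d_lab_store)", "open(d_kitchen_bay)"]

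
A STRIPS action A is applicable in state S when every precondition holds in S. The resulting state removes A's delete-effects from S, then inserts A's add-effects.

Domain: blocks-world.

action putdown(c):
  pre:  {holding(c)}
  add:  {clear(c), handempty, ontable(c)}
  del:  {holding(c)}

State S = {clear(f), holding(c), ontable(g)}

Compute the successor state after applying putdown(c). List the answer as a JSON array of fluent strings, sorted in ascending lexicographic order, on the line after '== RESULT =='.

Progress:
  pre ⊆ S: {holding(c)} ⊆ S  — applicable
  S \ del = {clear(f), ontable(g)}
  ∪ add   = {clear(c), clear(f), handempty, ontable(c), ontable(g)}

== RESULT ==
["clear(c)", "clear(f)", "handempty", "ontable(c)", "ontable(g)"]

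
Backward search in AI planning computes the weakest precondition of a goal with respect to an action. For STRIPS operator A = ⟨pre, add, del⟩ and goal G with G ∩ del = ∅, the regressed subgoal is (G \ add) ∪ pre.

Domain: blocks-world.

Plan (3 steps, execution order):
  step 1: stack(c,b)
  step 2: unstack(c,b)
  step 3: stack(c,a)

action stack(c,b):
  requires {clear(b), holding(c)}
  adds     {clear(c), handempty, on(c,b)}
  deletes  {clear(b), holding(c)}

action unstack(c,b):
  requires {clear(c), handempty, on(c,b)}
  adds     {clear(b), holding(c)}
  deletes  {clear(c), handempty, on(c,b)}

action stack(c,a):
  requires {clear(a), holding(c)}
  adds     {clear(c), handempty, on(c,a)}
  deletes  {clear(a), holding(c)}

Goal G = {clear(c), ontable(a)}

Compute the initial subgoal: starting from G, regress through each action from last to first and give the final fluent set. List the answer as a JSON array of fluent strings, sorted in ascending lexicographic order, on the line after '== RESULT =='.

Work backward from the goal:
  through step 3 (stack(c,a)): drop {clear(c)}, keep {ontable(a)}, require {clear(a), holding(c)}
    → {clear(a), holding(c), ontable(a)}
  through step 2 (unstack(c,b)): drop {holding(c)}, keep {clear(a), ontable(a)}, require {clear(c), handempty, on(c,b)}
    → {clear(a), clear(c), handempty, on(c,b), ontable(a)}
  through step 1 (stack(c,b)): drop {clear(c), handempty, on(c,b)}, keep {clear(a), ontable(a)}, require {clear(b), holding(c)}
    → {clear(a), clear(b), holding(c), ontable(a)}

== RESULT ==
["clear(a)", "clear(b)", "holding(c)", "ontable(a)"]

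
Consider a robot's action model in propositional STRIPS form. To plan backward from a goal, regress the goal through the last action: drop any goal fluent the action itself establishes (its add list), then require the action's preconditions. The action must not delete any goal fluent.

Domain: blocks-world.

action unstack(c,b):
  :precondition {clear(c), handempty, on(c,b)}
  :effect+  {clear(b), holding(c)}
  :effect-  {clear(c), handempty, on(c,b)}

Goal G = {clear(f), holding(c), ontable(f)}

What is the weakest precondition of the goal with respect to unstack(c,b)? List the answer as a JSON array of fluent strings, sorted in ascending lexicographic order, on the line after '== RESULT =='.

Regress:
  G ∩ del = {}  (empty — regression defined)
  G \ add = {clear(f), holding(c), ontable(f)} \ {clear(b), holding(c)} = {clear(f), ontable(f)}
  ∪ pre   = {clear(f), ontable(f)} ∪ {clear(c), handempty, on(c,b)}
          = {clear(c), clear(f), handempty, on(c,b), ontable(f)}

== RESULT ==
["clear(c)", "clear(f)", "handempty", "on(c,b)", "ontable(f)"]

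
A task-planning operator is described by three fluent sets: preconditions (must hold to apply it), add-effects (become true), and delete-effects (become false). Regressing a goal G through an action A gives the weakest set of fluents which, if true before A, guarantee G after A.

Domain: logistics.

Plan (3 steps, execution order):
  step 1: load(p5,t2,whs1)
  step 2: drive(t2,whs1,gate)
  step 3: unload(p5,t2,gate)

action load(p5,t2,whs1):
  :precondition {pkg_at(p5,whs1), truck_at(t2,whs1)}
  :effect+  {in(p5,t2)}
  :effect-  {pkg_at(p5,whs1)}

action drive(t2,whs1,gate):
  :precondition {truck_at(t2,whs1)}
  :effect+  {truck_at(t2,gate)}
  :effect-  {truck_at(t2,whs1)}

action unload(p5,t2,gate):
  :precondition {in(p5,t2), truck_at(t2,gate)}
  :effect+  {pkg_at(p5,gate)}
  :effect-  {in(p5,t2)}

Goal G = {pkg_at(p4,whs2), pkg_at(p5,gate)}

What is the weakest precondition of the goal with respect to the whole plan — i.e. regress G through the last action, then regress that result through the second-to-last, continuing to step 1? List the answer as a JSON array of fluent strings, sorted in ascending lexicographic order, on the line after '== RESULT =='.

Work backward from the goal:
  through step 3 (unload(p5,t2,gate)): drop {pkg_at(p5,gate)}, keep {pkg_at(p4,whs2)}, require {in(p5,t2), truck_at(t2,gate)}
    → {in(p5,t2), pkg_at(p4,whs2), truck_at(t2,gate)}
  through step 2 (drive(t2,whs1,gate)): drop {truck_at(t2,gate)}, keep {in(p5,t2), pkg_at(p4,whs2)}, require {truck_at(t2,whs1)}
    → {in(p5,t2), pkg_at(p4,whs2), truck_at(t2,whs1)}
  through step 1 (load(p5,t2,whs1)): drop {in(p5,t2)}, keep {pkg_at(p4,whs2), truck_at(t2,whs1)}, require {pkg_at(p5,whs1), truck_at(t2,whs1)}
    → {pkg_at(p4,whs2), pkg_at(p5,whs1), truck_at(t2,whs1)}

== RESULT ==
["pkg_at(p4,whs2)", "pkg_at(p5,whs1)", "truck_at(t2,whs1)"]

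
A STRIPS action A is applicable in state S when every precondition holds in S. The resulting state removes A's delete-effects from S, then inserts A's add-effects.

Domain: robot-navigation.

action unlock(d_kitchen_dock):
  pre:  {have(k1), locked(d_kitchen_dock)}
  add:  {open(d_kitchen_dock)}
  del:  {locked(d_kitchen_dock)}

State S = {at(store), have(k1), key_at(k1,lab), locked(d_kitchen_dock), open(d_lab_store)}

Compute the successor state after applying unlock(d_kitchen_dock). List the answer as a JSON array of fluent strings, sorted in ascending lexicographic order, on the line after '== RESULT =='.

Progress:
  pre ⊆ S: {have(k1), locked(d_kitchen_dock)} ⊆ S  — applicable
  S \ del = {at(store), have(k1), key_at(k1,lab), open(d_lab_store)}
  ∪ add   = {at(store), have(k1), key_at(k1,lab), open(d_kitchen_dock), open(d_lab_store)}

== RESULT ==
["at(store)", "have(k1)", "key_at(k1,lab)", "open(d_kitchen_dock)", "open(d_lab_store)"]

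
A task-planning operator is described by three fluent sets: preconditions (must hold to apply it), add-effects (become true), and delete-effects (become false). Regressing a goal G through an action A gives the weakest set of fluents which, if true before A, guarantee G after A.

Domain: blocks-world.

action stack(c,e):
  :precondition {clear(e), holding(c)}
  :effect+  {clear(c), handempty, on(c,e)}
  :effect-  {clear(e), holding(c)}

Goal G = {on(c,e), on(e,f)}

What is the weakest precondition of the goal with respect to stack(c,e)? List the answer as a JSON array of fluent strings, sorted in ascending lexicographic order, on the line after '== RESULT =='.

Regress:
  G ∩ del = {}  (empty — regression defined)
  G \ add = {on(c,e), on(e,f)} \ {clear(c), handempty, on(c,e)} = {on(e,f)}
  ∪ pre   = {on(e,f)} ∪ {clear(e), holding(c)}
          = {clear(e), holding(c), on(e,f)}

== RESULT ==
["clear(e)", "holding(c)", "on(e,f)"]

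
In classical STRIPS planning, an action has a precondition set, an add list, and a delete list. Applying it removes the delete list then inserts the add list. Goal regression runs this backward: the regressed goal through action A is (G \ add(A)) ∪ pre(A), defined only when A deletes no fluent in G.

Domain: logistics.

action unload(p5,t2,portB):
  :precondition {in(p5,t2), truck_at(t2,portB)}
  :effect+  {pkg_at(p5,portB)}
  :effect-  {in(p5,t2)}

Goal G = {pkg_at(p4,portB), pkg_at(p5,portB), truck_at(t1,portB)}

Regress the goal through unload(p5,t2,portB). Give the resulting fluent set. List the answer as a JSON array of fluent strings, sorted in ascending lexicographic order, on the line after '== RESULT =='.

Regress:
  G ∩ del = {}  (empty — regression defined)
  G \ add = {pkg_at(p4,portB), pkg_at(p5,portB), truck_at(t1,portB)} \ {pkg_at(p5,portB)} = {pkg_at(p4,portB), truck_at(t1,portB)}
  ∪ pre   = {pkg_at(p4,portB), truck_at(t1,portB)} ∪ {in(p5,t2), truck_at(t2,portB)}
          = {in(p5,t2), pkg_at(p4,portB), truck_at(t1,portB), truck_at(t2,portB)}

== RESULT ==
["in(p5,t2)", "pkg_at(p4,portB)", "truck_at(t1,portB)", "truck_at(t2,portB)"]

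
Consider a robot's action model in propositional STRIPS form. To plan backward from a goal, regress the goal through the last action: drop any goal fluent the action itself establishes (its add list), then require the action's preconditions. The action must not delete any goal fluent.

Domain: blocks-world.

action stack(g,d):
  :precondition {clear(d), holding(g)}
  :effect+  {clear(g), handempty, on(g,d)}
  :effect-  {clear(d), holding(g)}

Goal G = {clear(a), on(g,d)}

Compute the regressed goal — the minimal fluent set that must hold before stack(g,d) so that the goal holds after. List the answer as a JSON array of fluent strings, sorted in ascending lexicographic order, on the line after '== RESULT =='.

Regress:
  G ∩ del = {}  (empty — regression defined)
  G \ add = {clear(a), on(g,d)} \ {clear(g), handempty, on(g,d)} = {clear(a)}
  ∪ pre   = {clear(a)} ∪ {clear(d), holding(g)}
          = {clear(a), clear(d), holding(g)}

== RESULT ==
["clear(a)", "clear(d)", "holding(g)"]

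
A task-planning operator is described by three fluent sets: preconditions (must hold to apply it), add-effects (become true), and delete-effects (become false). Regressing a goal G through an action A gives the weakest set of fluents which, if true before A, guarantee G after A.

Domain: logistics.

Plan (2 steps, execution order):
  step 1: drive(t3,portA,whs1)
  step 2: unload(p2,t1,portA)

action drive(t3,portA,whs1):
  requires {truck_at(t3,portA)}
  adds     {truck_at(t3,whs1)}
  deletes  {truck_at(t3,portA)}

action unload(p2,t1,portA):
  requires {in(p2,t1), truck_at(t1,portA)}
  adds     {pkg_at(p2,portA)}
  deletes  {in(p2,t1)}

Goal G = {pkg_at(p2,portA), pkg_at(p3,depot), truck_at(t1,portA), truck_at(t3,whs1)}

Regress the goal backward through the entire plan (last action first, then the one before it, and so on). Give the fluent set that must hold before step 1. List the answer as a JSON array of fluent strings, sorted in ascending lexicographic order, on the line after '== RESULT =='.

Work backward from the goal:
  through step 2 (unload(p2,t1,portA)): drop {pkg_at(p2,portA)}, keep {pkg_at(p3,depot), truck_at(t1,portA), truck_at(t3,whs1)}, require {in(p2,t1), truck_at(t1,portA)}
    → {in(p2,t1), pkg_at(p3,depot), truck_at(t1,portA), truck_at(t3,whs1)}
  through step 1 (drive(t3,portA,whs1)): drop {truck_at(t3,whs1)}, keep {in(p2,t1), pkg_at(p3,depot), truck_at(t1,portA)}, require {truck_at(t3,portA)}
    → {in(p2,t1), pkg_at(p3,depot), truck_at(t1,portA), truck_at(t3,portA)}

== RESULT ==
["in(p2,t1)", "pkg_at(p3,depot)", "truck_at(t1,portA)", "truck_at(t3,portA)"]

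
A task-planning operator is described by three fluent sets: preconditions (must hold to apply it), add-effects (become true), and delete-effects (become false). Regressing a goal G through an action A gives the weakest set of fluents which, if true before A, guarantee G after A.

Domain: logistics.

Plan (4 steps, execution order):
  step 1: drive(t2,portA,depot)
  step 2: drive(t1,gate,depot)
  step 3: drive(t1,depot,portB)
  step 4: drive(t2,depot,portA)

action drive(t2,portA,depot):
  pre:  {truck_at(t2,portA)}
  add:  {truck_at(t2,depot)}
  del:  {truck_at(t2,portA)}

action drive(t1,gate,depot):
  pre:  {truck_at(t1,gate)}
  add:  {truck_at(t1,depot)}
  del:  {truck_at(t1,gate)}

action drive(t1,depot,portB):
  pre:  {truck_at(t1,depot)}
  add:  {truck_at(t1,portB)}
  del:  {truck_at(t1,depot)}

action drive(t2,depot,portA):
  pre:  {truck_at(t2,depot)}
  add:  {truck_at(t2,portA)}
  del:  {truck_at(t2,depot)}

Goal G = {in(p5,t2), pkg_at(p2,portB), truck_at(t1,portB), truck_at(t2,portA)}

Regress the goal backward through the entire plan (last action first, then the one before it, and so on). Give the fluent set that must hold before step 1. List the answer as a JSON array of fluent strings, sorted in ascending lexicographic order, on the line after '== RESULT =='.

Work backward from the goal:
  through step 4 (drive(t2,depot,portA)): drop {truck_at(t2,portA)}, keep {in(p5,t2), pkg_at(p2,portB), truck_at(t1,portB)}, require {truck_at(t2,depot)}
    → {in(p5,t2), pkg_at(p2,portB), truck_at(t1,portB), truck_at(t2,depot)}
  through step 3 (drive(t1,depot,portB)): drop {truck_at(t1,portB)}, keep {in(p5,t2), pkg_at(p2,portB), truck_at(t2,depot)}, require {truck_at(t1,depot)}
    → {in(p5,t2), pkg_at(p2,portB), truck_at(t1,depot), truck_at(t2,depot)}
  through step 2 (drive(t1,gate,depot)): drop {truck_at(t1,depot)}, keep {in(p5,t2), pkg_at(p2,portB), truck_at(t2,depot)}, require {truck_at(t1,gate)}
    → {in(p5,t2), pkg_at(p2,portB), truck_at(t1,gate), truck_at(t2,depot)}
  through step 1 (drive(t2,portA,depot)): drop {truck_at(t2,depot)}, keep {in(p5,t2), pkg_at(p2,portB), truck_at(t1,gate)}, require {truck_at(t2,portA)}
    → {in(p5,t2), pkg_at(p2,portB), truck_at(t1,gate), truck_at(t2,portA)}

== RESULT ==
["in(p5,t2)", "pkg_at(p2,portB)", "truck_at(t1,gate)", "truck_at(t2,portA)"]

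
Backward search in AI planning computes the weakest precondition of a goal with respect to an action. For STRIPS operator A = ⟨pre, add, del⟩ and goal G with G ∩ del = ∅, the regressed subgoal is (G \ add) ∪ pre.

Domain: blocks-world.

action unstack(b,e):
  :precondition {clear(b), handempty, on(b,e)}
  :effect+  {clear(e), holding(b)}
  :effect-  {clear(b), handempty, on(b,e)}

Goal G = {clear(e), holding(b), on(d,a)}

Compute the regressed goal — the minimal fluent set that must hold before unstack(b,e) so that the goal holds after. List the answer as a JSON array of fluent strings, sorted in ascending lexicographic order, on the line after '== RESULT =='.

Regress:
  G ∩ del = {}  (empty — regression defined)
  G \ add = {clear(e), holding(b), on(d,a)} \ {clear(e), holding(b)} = {on(d,a)}
  ∪ pre   = {on(d,a)} ∪ {clear(b), handempty, on(b,e)}
          = {clear(b), handempty, on(b,e), on(d,a)}

== RESULT ==
["clear(b)", "handempty", "on(b,e)", "on(d,a)"]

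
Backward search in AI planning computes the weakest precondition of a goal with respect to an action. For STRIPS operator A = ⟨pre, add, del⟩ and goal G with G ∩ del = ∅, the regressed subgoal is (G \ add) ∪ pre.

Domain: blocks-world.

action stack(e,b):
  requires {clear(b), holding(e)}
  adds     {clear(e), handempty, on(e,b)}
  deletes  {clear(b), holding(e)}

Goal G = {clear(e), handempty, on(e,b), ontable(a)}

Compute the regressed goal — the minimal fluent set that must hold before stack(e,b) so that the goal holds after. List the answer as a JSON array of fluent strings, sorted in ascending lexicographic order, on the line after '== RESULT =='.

Compute (G \ add) ∪ pre:
  G ∩ del = {}  (empty — regression defined)
  G \ add = {clear(e), handempty, on(e,b), ontable(a)} \ {clear(e), handempty, on(e,b)} = {ontable(a)}
  ∪ pre   = {ontable(a)} ∪ {clear(b), holding(e)}
          = {clear(b), holding(e), ontable(a)}

== RESULT ==
["clear(b)", "holding(e)", "ontable(a)"]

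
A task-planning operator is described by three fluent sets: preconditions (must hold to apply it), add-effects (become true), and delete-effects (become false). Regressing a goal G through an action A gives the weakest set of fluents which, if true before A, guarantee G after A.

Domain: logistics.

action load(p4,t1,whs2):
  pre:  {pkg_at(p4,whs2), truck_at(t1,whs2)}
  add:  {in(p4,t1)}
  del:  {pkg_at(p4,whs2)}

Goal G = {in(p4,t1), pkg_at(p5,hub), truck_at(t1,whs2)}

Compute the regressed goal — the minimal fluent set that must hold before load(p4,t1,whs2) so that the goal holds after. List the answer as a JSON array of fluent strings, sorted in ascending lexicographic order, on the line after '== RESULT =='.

Compute (G \ add) ∪ pre:
  G ∩ del = {}  (empty — regression defined)
  G \ add = {in(p4,t1), pkg_at(p5,hub), truck_at(t1,whs2)} \ {in(p4,t1)} = {pkg_at(p5,hub), truck_at(t1,whs2)}
  ∪ pre   = {pkg_at(p5,hub), truck_at(t1,whs2)} ∪ {pkg_at(p4,whs2), truck_at(t1,whs2)}
          = {pkg_at(p4,whs2), pkg_at(p5,hub), truck_at(t1,whs2)}

== RESULT ==
["pkg_at(p4,whs2)", "pkg_at(p5,hub)", "truck_at(t1,whs2)"]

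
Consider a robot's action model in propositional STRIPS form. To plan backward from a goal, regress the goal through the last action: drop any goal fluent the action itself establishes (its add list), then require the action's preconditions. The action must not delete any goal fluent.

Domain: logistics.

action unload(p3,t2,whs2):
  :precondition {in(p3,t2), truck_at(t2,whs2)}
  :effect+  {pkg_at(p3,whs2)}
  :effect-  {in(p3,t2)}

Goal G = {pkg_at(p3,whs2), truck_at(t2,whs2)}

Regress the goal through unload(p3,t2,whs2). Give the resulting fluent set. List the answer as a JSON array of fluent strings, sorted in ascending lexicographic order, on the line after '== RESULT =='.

Regress:
  G ∩ del = {}  (empty — regression defined)
  G \ add = {pkg_at(p3,whs2), truck_at(t2,whs2)} \ {pkg_at(p3,whs2)} = {truck_at(t2,whs2)}
  ∪ pre   = {truck_at(t2,whs2)} ∪ {in(p3,t2), truck_at(t2,whs2)}
          = {in(p3,t2), truck_at(t2,whs2)}

== RESULT ==
["in(p3,t2)", "truck_at(t2,whs2)"]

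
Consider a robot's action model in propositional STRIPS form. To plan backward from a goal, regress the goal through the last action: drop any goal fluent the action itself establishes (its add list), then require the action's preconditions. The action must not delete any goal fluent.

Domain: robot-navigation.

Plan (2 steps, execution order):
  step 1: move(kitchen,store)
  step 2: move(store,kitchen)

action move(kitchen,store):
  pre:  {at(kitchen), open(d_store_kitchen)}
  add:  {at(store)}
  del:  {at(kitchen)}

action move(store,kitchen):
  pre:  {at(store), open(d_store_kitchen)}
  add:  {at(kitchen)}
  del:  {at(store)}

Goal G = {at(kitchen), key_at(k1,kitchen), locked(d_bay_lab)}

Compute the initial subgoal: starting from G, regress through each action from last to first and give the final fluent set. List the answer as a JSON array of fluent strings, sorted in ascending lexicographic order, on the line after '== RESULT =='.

Regress step by step:
  through step 2 (move(store,kitchen)): drop {at(kitchen)}, keep {key_at(k1,kitchen), locked(d_bay_lab)}, require {at(store), open(d_store_kitchen)}
    → {at(store), key_at(k1,kitchen), locked(d_bay_lab), open(d_store_kitchen)}
  through step 1 (move(kitchen,store)): drop {at(store)}, keep {key_at(k1,kitchen), locked(d_bay_lab), open(d_store_kitchen)}, require {at(kitchen), open(d_store_kitchen)}
    → {at(kitchen), key_at(k1,kitchen), locked(d_bay_lab), open(d_store_kitchen)}

== RESULT ==
["at(kitchen)", "key_at(k1,kitchen)", "locked(d_bay_lab)", "open(d_store_kitchen)"]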